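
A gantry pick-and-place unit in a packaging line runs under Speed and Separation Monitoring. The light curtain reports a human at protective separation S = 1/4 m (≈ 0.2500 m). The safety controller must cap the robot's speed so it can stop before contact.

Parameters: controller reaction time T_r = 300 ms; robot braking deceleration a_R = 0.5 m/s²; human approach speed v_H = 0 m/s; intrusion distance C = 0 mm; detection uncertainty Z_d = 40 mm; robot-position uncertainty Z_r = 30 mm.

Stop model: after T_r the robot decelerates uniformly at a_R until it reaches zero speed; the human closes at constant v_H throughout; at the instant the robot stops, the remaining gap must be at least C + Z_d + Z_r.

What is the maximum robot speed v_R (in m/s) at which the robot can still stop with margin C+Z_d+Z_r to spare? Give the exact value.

collect terms ⇒ (1)·v_R² + (3/10)·v_R + (-9/50) = 0
  disc = (3/10)² − 4·(1)·(-9/50) = 81/100 ; √disc = 9/10
  v_R = (−(3/10) + 9/10) / (2·(1)) = 3/10 m/s
check:
braking lasts T_s = (3/10)/(1/2) = 0.6000 s
robot covers v_R·T_r = 0.3000·0.3000 = 0.0900 m before braking
braking distance = 0.3000²/(2·0.5000) = 0.0900 m
human over T_r+T_s: 0.0000·(0.3000+0.6000) = 0.0000 m
residual clearance needed = 0.0000+0.0400+0.0300 = 0.0700 m
sum ≈ 0.0900+0.0900+0.0000+0.0700 ≈ 0.2500 m = S ✓

v_R_max = 3/10 m/s = 0.3000 m/s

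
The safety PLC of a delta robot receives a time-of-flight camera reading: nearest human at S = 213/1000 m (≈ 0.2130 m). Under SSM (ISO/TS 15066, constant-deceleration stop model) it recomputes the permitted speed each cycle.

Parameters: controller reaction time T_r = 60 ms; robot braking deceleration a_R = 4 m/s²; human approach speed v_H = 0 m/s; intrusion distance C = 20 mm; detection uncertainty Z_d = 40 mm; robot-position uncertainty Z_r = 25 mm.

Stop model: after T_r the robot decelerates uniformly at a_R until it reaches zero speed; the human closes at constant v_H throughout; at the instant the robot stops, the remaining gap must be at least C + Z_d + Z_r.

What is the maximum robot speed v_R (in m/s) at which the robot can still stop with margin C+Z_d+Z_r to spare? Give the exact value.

v_R_max = 4/5 m/s = 0.8000 m/s

at the boundary: (1/8)·v² + (3/50)·v + (-16/125) = 0
  disc = (3/50)² − 4·(1/8)·(-16/125) = 169/2500 ; √disc = 13/50
  v_R = (−(3/50) + 13/50) / (2·(1/8)) = 4/5 m/s
check:
braking lasts T_s = (4/5)/4 = 0.2000 s
robot covers v_R·T_r = 0.8000·0.0600 = 0.0480 m before braking
braking distance = 0.8000²/(2·4.0000) = 0.0800 m
human closes 0.0000·0.2600 = 0.0000 m
residual clearance needed = 0.0200+0.0400+0.0250 = 0.0850 m
sum ≈ 0.0480+0.0800+0.0000+0.0850 ≈ 0.2130 m = S ✓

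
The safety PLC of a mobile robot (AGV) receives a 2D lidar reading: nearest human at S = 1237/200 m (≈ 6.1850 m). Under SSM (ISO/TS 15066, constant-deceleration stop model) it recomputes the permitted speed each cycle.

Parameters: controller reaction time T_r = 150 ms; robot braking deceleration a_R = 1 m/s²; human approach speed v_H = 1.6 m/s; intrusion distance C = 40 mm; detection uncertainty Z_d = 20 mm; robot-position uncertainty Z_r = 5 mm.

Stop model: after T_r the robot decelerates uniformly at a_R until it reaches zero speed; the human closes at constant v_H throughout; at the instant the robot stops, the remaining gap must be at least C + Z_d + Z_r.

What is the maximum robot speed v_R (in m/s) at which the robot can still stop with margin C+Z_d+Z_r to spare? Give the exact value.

v_R_max = 21/10 m/s = 2.1000 m/s

at the boundary: (1/2)·v² + (7/4)·v + (-147/25) = 0
  disc = (7/4)² − 4·(1/2)·(-147/25) = 5929/400 ; √disc = 77/20
  v_R = (−(7/4) + 77/20) / (2·(1/2)) = 21/10 m/s
check:
stop time T_s = (21/10)/1 = 2.1000 s
robot in T_r: 2.1000·0.1500 = 0.3150 m
robot under decel: 2.1000²/(2·1.0000) = 2.2050 m
person approaches 1.6000·(0.1500+2.1000) = 3.6000 m
margins: 0.0400+0.0200+0.0050 = 0.0650 m
sum ≈ 0.3150+2.2050+3.6000+0.0650 ≈ 6.1850 m = S ✓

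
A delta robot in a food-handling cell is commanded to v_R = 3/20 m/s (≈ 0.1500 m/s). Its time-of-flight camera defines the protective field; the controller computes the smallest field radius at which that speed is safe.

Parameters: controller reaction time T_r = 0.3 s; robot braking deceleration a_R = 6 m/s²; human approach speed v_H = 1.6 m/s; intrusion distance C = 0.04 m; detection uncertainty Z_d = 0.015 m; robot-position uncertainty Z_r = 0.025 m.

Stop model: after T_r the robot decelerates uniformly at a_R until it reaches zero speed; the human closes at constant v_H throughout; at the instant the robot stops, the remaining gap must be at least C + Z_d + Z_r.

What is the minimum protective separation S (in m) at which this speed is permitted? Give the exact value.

T_s = v_R/a_R = (3/20)/6 = 0.0250 s
robot covers v_R·T_r = 0.1500·0.3000 = 0.0450 m before braking
braking distance = 0.1500²/(2·6.0000) = 0.0019 m
person approaches 1.6000·(0.3000+0.0250) = 0.5200 m
residual clearance needed = 0.0400+0.0150+0.0250 = 0.0800 m
S_min ≈ 0.0450+0.0019+0.5200+0.0800  ⇒  S_min = 207/320 m

S_min = 207/320 m = 0.6469 m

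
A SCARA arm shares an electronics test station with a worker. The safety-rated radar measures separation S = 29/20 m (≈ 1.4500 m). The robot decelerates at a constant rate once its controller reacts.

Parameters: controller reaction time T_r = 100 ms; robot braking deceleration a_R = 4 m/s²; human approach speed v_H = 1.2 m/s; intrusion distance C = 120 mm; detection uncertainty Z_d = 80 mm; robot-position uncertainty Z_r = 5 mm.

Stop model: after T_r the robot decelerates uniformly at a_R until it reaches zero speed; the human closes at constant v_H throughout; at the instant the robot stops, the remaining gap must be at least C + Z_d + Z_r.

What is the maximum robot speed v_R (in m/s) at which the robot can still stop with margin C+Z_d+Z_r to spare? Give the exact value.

v_R_max = 9/5 m/s = 1.8000 m/s

at the boundary: (1/8)·v² + (2/5)·v + (-9/8) = 0
  disc = (2/5)² − 4·(1/8)·(-9/8) = 289/400 ; √disc = 17/20
  v_R = (−(2/5) + 17/20) / (2·(1/8)) = 9/5 m/s
check:
T_s = v_R/a_R = (9/5)/4 = 0.4500 s
reaction-phase robot travel = 1.8000·0.1000 = 0.1800 m
robot covers 1.8000·0.4500 − ½·4.0000·0.4500² = 0.4050 m while stopping
human closes 1.2000·0.5500 = 0.6600 m
C+Z_d+Z_r = 0.1200+0.0800+0.0050 = 0.2050 m
sum ≈ 0.1800+0.4050+0.6600+0.2050 ≈ 1.4500 m = S ✓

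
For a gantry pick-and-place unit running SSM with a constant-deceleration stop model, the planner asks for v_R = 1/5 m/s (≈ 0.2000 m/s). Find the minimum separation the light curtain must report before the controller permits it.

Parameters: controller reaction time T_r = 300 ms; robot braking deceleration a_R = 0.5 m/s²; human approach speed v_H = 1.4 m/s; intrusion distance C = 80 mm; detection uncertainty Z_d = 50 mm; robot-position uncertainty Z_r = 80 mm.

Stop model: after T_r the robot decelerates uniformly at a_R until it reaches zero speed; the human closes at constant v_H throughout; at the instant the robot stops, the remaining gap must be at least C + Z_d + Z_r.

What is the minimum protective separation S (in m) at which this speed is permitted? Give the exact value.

S_min = 129/100 m = 1.2900 m

T_s = v_R/a_R = (1/5)/(1/2) = 0.4000 s
robot in T_r: 0.2000·0.3000 = 0.0600 m
braking distance = 0.2000²/(2·0.5000) = 0.0400 m
human closes 1.4000·0.7000 = 0.9800 m
C+Z_d+Z_r = 0.0800+0.0500+0.0800 = 0.2100 m
S_min ≈ 0.0600+0.0400+0.9800+0.2100  ⇒  S_min = 129/100 m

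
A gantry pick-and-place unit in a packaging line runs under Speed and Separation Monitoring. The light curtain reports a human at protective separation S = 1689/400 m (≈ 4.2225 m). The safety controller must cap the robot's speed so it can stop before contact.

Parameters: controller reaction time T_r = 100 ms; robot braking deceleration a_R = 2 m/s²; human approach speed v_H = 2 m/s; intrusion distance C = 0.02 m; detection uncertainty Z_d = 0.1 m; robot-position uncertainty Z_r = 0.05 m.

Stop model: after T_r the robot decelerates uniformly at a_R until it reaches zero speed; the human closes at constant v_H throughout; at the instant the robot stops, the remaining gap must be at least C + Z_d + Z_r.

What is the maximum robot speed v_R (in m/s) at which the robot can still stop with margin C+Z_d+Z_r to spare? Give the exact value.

collect terms ⇒ (1/4)·v_R² + (11/10)·v_R + (-1541/400) = 0
  disc = (11/10)² − 4·(1/4)·(-1541/400) = 81/16 ; √disc = 9/4
  v_R = (−(11/10) + 9/4) / (2·(1/4)) = 23/10 m/s
check:
T_s = v_R/a_R = (23/10)/2 = 1.1500 s
robot in T_r: 2.3000·0.1000 = 0.2300 m
braking distance = 2.3000²/(2·2.0000) = 1.3225 m
person approaches 2.0000·(0.1000+1.1500) = 2.5000 m
margins: 0.0200+0.1000+0.0500 = 0.1700 m
sum ≈ 0.2300+1.3225+2.5000+0.1700 ≈ 4.2225 m = S ✓

v_R_max = 23/10 m/s = 2.3000 m/s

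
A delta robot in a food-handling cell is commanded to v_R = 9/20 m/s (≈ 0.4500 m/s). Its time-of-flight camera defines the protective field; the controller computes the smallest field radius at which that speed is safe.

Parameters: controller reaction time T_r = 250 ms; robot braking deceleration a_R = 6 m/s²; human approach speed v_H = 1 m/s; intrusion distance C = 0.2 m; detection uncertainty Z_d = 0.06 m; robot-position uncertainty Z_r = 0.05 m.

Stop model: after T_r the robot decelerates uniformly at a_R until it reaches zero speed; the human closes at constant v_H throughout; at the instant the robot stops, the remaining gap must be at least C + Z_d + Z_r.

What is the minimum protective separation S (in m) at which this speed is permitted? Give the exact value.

braking lasts T_s = (9/20)/6 = 0.0750 s
robot in T_r: 0.4500·0.2500 = 0.1125 m
braking distance = 0.4500²/(2·6.0000) = 0.0169 m
person approaches 1.0000·(0.2500+0.0750) = 0.3250 m
margins: 0.2000+0.0600+0.0500 = 0.3100 m
S_min ≈ 0.1125+0.0169+0.3250+0.3100  ⇒  S_min = 1223/1600 m

S_min = 1223/1600 m = 0.7644 m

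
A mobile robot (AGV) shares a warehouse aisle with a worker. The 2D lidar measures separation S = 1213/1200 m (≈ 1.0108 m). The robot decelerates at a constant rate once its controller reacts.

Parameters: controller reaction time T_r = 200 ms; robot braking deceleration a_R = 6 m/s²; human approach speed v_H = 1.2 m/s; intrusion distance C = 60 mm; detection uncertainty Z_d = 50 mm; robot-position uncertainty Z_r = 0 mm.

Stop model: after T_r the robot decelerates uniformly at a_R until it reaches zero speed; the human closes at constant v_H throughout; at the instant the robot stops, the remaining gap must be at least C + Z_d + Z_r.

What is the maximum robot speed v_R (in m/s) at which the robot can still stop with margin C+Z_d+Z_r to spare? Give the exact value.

quadratic (1/12)·v² + (2/5)·v + (-793/1200) = 0
  disc = (2/5)² − 4·(1/12)·(-793/1200) = 1369/3600 ; √disc = 37/60
  v_R = (−(2/5) + 37/60) / (2·(1/12)) = 13/10 m/s
check:
stop time T_s = (13/10)/6 = 0.2167 s
robot covers v_R·T_r = 1.3000·0.2000 = 0.2600 m before braking
braking distance = 1.3000²/(2·6.0000) = 0.1408 m
person approaches 1.2000·(0.2000+0.2167) = 0.5000 m
margins: 0.0600+0.0500+0.0000 = 0.1100 m
sum ≈ 0.2600+0.1408+0.5000+0.1100 ≈ 1.0108 m = S ✓

v_R_max = 13/10 m/s = 1.3000 m/s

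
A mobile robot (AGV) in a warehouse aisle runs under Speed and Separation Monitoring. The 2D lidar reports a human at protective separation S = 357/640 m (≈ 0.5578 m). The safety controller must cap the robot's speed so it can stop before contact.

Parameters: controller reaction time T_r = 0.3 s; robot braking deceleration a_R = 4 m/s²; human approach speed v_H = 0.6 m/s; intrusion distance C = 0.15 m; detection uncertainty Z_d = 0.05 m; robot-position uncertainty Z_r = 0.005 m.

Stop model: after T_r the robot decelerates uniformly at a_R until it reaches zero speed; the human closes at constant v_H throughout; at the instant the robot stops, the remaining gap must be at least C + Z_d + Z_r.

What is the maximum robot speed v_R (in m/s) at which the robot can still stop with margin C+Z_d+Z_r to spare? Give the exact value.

at the boundary: (1/8)·v² + (9/20)·v + (-553/3200) = 0
  disc = (9/20)² − 4·(1/8)·(-553/3200) = 1849/6400 ; √disc = 43/80
  v_R = (−(9/20) + 43/80) / (2·(1/8)) = 7/20 m/s
check:
stop time T_s = (7/20)/4 = 0.0875 s
reaction-phase robot travel = 0.3500·0.3000 = 0.1050 m
robot covers 0.3500·0.0875 − ½·4.0000·0.0875² = 0.0153 m while stopping
human closes 0.6000·0.3875 = 0.2325 m
residual clearance needed = 0.1500+0.0500+0.0050 = 0.2050 m
sum ≈ 0.1050+0.0153+0.2325+0.2050 ≈ 0.5578 m = S ✓

v_R_max = 7/20 m/s = 0.3500 m/s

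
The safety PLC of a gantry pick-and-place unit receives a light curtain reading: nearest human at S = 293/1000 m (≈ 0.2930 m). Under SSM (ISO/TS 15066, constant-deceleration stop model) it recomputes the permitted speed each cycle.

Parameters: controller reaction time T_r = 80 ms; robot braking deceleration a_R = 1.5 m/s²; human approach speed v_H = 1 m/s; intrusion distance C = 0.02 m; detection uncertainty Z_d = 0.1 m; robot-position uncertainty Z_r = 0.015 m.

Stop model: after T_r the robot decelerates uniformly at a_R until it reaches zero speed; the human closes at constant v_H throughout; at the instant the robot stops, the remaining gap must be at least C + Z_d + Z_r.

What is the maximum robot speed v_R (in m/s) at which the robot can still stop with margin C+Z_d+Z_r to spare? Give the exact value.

v_R_max = 1/10 m/s = 0.1000 m/s

collect terms ⇒ (1/3)·v_R² + (56/75)·v_R + (-39/500) = 0
  disc = (56/75)² − 4·(1/3)·(-39/500) = 3721/5625 ; √disc = 61/75
  v_R = (−(56/75) + 61/75) / (2·(1/3)) = 1/10 m/s
check:
stop time T_s = (1/10)/(3/2) = 0.0667 s
robot in T_r: 0.1000·0.0800 = 0.0080 m
braking distance = 0.1000²/(2·1.5000) = 0.0033 m
human closes 1.0000·0.1467 = 0.1467 m
margins: 0.0200+0.1000+0.0150 = 0.1350 m
sum ≈ 0.0080+0.0033+0.1467+0.1350 ≈ 0.2930 m = S ✓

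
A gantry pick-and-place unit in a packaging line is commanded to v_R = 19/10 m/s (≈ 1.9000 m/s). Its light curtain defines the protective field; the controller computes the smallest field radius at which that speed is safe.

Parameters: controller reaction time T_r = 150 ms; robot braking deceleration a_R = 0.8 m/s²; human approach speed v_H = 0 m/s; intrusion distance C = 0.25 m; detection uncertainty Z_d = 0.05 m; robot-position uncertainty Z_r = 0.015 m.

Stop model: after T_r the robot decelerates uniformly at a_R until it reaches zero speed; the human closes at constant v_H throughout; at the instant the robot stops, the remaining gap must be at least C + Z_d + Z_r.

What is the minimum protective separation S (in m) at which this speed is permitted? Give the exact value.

stop time T_s = (19/10)/(4/5) = 2.3750 s
robot in T_r: 1.9000·0.1500 = 0.2850 m
robot covers 1.9000·2.3750 − ½·0.8000·2.3750² = 2.2563 m while stopping
human closes 0.0000·2.5250 = 0.0000 m
C+Z_d+Z_r = 0.2500+0.0500+0.0150 = 0.3150 m
S_min ≈ 0.2850+2.2563+0.0000+0.3150  ⇒  S_min = 457/160 m

S_min = 457/160 m = 2.8563 m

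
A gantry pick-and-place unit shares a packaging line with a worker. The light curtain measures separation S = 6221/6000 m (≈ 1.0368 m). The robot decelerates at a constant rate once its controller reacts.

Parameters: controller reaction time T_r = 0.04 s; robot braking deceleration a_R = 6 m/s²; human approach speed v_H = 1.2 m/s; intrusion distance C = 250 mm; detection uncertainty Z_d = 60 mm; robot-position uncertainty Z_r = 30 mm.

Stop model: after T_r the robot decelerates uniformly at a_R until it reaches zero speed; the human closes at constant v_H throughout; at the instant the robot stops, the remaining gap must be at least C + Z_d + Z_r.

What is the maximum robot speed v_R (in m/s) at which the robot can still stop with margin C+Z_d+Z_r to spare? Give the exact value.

at the boundary: (1/12)·v² + (6/25)·v + (-3893/6000) = 0
  disc = (6/25)² − 4·(1/12)·(-3893/6000) = 24649/90000 ; √disc = 157/300
  v_R = (−(6/25) + 157/300) / (2·(1/12)) = 17/10 m/s
check:
stop time T_s = (17/10)/6 = 0.2833 s
robot in T_r: 1.7000·0.0400 = 0.0680 m
robot covers 1.7000·0.2833 − ½·6.0000·0.2833² = 0.2408 m while stopping
human over T_r+T_s: 1.2000·(0.0400+0.2833) = 0.3880 m
C+Z_d+Z_r = 0.2500+0.0600+0.0300 = 0.3400 m
sum ≈ 0.0680+0.2408+0.3880+0.3400 ≈ 1.0368 m = S ✓

v_R_max = 17/10 m/s = 1.7000 m/s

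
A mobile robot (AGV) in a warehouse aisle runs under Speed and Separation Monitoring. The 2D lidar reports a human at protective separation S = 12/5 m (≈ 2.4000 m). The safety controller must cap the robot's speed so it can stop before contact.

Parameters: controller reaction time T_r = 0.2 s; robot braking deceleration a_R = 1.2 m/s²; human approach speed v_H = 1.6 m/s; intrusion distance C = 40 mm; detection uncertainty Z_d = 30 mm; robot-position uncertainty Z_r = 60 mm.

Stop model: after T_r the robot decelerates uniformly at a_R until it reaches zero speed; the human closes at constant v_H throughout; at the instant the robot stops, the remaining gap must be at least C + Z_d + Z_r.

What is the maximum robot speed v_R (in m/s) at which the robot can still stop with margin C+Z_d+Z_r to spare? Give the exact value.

collect terms ⇒ (5/12)·v_R² + (23/15)·v_R + (-39/20) = 0
  disc = (23/15)² − 4·(5/12)·(-39/20) = 5041/900 ; √disc = 71/30
  v_R = (−(23/15) + 71/30) / (2·(5/12)) = 1 m/s
check:
stop time T_s = 1/(6/5) = 0.8333 s
robot covers v_R·T_r = 1.0000·0.2000 = 0.2000 m before braking
robot under decel: 1.0000²/(2·1.2000) = 0.4167 m
human closes 1.6000·1.0333 = 1.6533 m
C+Z_d+Z_r = 0.0400+0.0300+0.0600 = 0.1300 m
sum ≈ 0.2000+0.4167+1.6533+0.1300 ≈ 2.4000 m = S ✓

v_R_max = 1 m/s = 1.0000 m/s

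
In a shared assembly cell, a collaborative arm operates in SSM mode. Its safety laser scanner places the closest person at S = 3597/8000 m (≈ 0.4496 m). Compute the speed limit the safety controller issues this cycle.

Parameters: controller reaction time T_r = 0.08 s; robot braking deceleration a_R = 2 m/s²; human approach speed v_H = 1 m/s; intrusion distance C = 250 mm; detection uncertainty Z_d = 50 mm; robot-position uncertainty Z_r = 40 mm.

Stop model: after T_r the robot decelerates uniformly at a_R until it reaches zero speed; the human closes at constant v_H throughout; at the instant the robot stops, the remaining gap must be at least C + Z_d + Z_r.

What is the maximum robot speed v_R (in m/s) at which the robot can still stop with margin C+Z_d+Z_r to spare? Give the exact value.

collect terms ⇒ (1/4)·v_R² + (29/50)·v_R + (-237/8000) = 0
  disc = (29/50)² − 4·(1/4)·(-237/8000) = 14641/40000 ; √disc = 121/200
  v_R = (−(29/50) + 121/200) / (2·(1/4)) = 1/20 m/s
check:
stop time T_s = (1/20)/2 = 0.0250 s
robot in T_r: 0.0500·0.0800 = 0.0040 m
robot under decel: 0.0500²/(2·2.0000) = 0.0006 m
human closes 1.0000·0.1050 = 0.1050 m
margins: 0.2500+0.0500+0.0400 = 0.3400 m
sum ≈ 0.0040+0.0006+0.1050+0.3400 ≈ 0.4496 m = S ✓

v_R_max = 1/20 m/s = 0.0500 m/s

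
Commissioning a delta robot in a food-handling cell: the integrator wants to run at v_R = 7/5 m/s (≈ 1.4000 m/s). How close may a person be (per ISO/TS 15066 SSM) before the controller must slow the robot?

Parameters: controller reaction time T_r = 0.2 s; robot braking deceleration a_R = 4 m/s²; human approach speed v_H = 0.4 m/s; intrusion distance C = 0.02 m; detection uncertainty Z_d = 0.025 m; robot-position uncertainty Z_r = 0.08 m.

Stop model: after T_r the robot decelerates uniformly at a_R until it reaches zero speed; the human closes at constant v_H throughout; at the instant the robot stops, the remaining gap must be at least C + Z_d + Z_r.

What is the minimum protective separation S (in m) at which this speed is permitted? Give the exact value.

S_min = 87/100 m = 0.8700 m

T_s = v_R/a_R = (7/5)/4 = 0.3500 s
reaction-phase robot travel = 1.4000·0.2000 = 0.2800 m
robot covers 1.4000·0.3500 − ½·4.0000·0.3500² = 0.2450 m while stopping
human over T_r+T_s: 0.4000·(0.2000+0.3500) = 0.2200 m
margins: 0.0200+0.0250+0.0800 = 0.1250 m
S_min ≈ 0.2800+0.2450+0.2200+0.1250  ⇒  S_min = 87/100 m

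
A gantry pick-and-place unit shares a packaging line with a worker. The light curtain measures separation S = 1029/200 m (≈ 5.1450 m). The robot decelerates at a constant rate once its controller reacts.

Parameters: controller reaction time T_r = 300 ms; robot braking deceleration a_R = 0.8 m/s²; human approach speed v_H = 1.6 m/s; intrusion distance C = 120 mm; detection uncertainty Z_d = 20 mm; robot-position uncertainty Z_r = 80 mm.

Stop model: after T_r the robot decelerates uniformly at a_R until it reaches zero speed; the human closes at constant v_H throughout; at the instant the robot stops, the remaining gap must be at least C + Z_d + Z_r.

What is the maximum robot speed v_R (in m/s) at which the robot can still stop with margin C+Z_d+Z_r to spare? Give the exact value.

v_R_max = 7/5 m/s = 1.4000 m/s

at the boundary: (5/8)·v² + (23/10)·v + (-889/200) = 0
  disc = (23/10)² − 4·(5/8)·(-889/200) = 6561/400 ; √disc = 81/20
  v_R = (−(23/10) + 81/20) / (2·(5/8)) = 7/5 m/s
check:
T_s = v_R/a_R = (7/5)/(4/5) = 1.7500 s
reaction-phase robot travel = 1.4000·0.3000 = 0.4200 m
braking distance = 1.4000²/(2·0.8000) = 1.2250 m
human over T_r+T_s: 1.6000·(0.3000+1.7500) = 3.2800 m
margins: 0.1200+0.0200+0.0800 = 0.2200 m
sum ≈ 0.4200+1.2250+3.2800+0.2200 ≈ 5.1450 m = S ✓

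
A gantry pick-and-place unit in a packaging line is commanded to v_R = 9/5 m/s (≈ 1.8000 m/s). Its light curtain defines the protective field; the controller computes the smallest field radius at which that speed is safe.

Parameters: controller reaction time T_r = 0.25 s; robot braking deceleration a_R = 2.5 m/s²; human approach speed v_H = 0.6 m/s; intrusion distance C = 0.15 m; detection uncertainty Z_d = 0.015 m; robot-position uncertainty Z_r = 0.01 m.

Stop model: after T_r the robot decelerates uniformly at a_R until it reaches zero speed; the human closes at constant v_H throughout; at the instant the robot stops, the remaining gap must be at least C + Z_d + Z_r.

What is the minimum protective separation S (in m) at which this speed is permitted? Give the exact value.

S_min = 371/200 m = 1.8550 m

braking lasts T_s = (9/5)/(5/2) = 0.7200 s
robot covers v_R·T_r = 1.8000·0.2500 = 0.4500 m before braking
robot under decel: 1.8000²/(2·2.5000) = 0.6480 m
person approaches 0.6000·(0.2500+0.7200) = 0.5820 m
C+Z_d+Z_r = 0.1500+0.0150+0.0100 = 0.1750 m
S_min ≈ 0.4500+0.6480+0.5820+0.1750  ⇒  S_min = 371/200 m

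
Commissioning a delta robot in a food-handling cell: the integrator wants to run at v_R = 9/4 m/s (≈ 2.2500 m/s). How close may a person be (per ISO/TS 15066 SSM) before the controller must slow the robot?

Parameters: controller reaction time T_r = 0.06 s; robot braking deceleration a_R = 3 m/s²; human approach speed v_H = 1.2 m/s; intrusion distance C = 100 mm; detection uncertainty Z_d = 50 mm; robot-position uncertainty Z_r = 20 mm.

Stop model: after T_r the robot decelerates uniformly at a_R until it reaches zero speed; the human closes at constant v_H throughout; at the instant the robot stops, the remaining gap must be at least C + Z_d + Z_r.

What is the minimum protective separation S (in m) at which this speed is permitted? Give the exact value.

S_min = 8483/4000 m = 2.1208 m

T_s = v_R/a_R = (9/4)/3 = 0.7500 s
reaction-phase robot travel = 2.2500·0.0600 = 0.1350 m
robot under decel: 2.2500²/(2·3.0000) = 0.8438 m
human over T_r+T_s: 1.2000·(0.0600+0.7500) = 0.9720 m
C+Z_d+Z_r = 0.1000+0.0500+0.0200 = 0.1700 m
S_min ≈ 0.1350+0.8438+0.9720+0.1700  ⇒  S_min = 8483/4000 m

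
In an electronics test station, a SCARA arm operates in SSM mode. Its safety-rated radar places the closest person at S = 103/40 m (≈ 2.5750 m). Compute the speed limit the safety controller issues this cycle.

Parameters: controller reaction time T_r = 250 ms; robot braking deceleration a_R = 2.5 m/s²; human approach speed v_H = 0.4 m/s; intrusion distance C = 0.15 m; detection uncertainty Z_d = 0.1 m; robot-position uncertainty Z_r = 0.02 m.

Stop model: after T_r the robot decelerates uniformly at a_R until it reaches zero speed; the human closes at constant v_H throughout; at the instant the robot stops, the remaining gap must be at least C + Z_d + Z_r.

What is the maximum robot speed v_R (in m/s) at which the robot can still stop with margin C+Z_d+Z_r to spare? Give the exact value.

collect terms ⇒ (1/5)·v_R² + (41/100)·v_R + (-441/200) = 0
  disc = (41/100)² − 4·(1/5)·(-441/200) = 19321/10000 ; √disc = 139/100
  v_R = (−(41/100) + 139/100) / (2·(1/5)) = 49/20 m/s
check:
T_s = v_R/a_R = (49/20)/(5/2) = 0.9800 s
reaction-phase robot travel = 2.4500·0.2500 = 0.6125 m
braking distance = 2.4500²/(2·2.5000) = 1.2005 m
person approaches 0.4000·(0.2500+0.9800) = 0.4920 m
residual clearance needed = 0.1500+0.1000+0.0200 = 0.2700 m
sum ≈ 0.6125+1.2005+0.4920+0.2700 ≈ 2.5750 m = S ✓

v_R_max = 49/20 m/s = 2.4500 m/s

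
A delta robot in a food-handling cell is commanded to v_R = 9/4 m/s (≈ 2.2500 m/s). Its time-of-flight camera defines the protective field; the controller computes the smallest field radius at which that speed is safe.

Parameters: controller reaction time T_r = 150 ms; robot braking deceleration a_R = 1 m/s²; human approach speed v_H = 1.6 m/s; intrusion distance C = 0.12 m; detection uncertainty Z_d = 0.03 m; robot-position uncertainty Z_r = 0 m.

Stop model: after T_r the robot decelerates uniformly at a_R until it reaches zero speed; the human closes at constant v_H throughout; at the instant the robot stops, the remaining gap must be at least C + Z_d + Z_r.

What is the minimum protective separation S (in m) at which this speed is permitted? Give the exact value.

T_s = v_R/a_R = (9/4)/1 = 2.2500 s
robot in T_r: 2.2500·0.1500 = 0.3375 m
robot covers 2.2500·2.2500 − ½·1.0000·2.2500² = 2.5312 m while stopping
person approaches 1.6000·(0.1500+2.2500) = 3.8400 m
margins: 0.1200+0.0300+0.0000 = 0.1500 m
S_min ≈ 0.3375+2.5312+3.8400+0.1500  ⇒  S_min = 5487/800 m

S_min = 5487/800 m = 6.8587 m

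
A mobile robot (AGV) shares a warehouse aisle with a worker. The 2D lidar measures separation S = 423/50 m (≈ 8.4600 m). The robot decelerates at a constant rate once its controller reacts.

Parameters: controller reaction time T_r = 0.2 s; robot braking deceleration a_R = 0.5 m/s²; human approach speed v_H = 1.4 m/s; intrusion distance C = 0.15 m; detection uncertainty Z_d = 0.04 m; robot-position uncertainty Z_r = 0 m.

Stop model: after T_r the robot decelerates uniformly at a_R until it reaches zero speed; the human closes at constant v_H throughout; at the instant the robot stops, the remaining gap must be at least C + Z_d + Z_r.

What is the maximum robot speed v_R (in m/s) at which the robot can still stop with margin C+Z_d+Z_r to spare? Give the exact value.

quadratic (1)·v² + (3)·v + (-799/100) = 0
  disc = (3)² − 4·(1)·(-799/100) = 1024/25 ; √disc = 32/5
  v_R = (−(3) + 32/5) / (2·(1)) = 17/10 m/s
check:
stop time T_s = (17/10)/(1/2) = 3.4000 s
reaction-phase robot travel = 1.7000·0.2000 = 0.3400 m
robot under decel: 1.7000²/(2·0.5000) = 2.8900 m
person approaches 1.4000·(0.2000+3.4000) = 5.0400 m
C+Z_d+Z_r = 0.1500+0.0400+0.0000 = 0.1900 m
sum ≈ 0.3400+2.8900+5.0400+0.1900 ≈ 8.4600 m = S ✓

v_R_max = 17/10 m/s = 1.7000 m/s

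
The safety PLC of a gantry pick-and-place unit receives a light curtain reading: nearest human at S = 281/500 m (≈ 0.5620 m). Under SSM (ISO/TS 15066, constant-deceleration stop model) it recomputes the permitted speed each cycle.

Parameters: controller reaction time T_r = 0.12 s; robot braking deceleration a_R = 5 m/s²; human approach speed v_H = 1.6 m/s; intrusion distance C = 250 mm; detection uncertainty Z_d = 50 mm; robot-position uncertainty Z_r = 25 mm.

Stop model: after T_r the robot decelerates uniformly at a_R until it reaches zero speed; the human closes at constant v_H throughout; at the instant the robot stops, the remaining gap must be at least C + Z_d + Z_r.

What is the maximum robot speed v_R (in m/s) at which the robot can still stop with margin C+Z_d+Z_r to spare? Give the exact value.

v_R_max = 1/10 m/s = 0.1000 m/s

quadratic (1/10)·v² + (11/25)·v + (-9/200) = 0
  disc = (11/25)² − 4·(1/10)·(-9/200) = 529/2500 ; √disc = 23/50
  v_R = (−(11/25) + 23/50) / (2·(1/10)) = 1/10 m/s
check:
braking lasts T_s = (1/10)/5 = 0.0200 s
robot in T_r: 0.1000·0.1200 = 0.0120 m
robot covers 0.1000·0.0200 − ½·5.0000·0.0200² = 0.0010 m while stopping
human closes 1.6000·0.1400 = 0.2240 m
margins: 0.2500+0.0500+0.0250 = 0.3250 m
sum ≈ 0.0120+0.0010+0.2240+0.3250 ≈ 0.5620 m = S ✓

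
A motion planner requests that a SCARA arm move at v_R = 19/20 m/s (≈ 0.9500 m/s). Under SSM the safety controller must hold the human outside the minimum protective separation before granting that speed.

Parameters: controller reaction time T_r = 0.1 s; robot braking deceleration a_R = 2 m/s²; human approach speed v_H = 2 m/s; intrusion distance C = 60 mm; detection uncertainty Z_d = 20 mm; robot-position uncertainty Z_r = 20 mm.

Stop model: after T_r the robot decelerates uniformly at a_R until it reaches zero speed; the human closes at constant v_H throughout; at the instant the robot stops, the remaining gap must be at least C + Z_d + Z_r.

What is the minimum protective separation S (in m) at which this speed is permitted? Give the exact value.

S_min = 2513/1600 m = 1.5706 m

T_s = v_R/a_R = (19/20)/2 = 0.4750 s
robot in T_r: 0.9500·0.1000 = 0.0950 m
braking distance = 0.9500²/(2·2.0000) = 0.2256 m
human over T_r+T_s: 2.0000·(0.1000+0.4750) = 1.1500 m
margins: 0.0600+0.0200+0.0200 = 0.1000 m
S_min ≈ 0.0950+0.2256+1.1500+0.1000  ⇒  S_min = 2513/1600 m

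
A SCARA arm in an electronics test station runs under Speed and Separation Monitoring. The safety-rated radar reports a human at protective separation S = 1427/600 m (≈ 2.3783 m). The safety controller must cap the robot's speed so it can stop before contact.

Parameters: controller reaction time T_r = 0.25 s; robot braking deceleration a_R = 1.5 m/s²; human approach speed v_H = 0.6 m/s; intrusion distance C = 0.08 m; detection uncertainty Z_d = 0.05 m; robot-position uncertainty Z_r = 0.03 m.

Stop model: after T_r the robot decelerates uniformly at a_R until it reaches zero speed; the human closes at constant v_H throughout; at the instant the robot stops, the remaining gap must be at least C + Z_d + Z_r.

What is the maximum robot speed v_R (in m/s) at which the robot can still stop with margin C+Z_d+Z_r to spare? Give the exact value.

quadratic (1/3)·v² + (13/20)·v + (-1241/600) = 0
  disc = (13/20)² − 4·(1/3)·(-1241/600) = 11449/3600 ; √disc = 107/60
  v_R = (−(13/20) + 107/60) / (2·(1/3)) = 17/10 m/s
check:
T_s = v_R/a_R = (17/10)/(3/2) = 1.1333 s
robot in T_r: 1.7000·0.2500 = 0.4250 m
robot under decel: 1.7000²/(2·1.5000) = 0.9633 m
human over T_r+T_s: 0.6000·(0.2500+1.1333) = 0.8300 m
C+Z_d+Z_r = 0.0800+0.0500+0.0300 = 0.1600 m
sum ≈ 0.4250+0.9633+0.8300+0.1600 ≈ 2.3783 m = S ✓

v_R_max = 17/10 m/s = 1.7000 m/s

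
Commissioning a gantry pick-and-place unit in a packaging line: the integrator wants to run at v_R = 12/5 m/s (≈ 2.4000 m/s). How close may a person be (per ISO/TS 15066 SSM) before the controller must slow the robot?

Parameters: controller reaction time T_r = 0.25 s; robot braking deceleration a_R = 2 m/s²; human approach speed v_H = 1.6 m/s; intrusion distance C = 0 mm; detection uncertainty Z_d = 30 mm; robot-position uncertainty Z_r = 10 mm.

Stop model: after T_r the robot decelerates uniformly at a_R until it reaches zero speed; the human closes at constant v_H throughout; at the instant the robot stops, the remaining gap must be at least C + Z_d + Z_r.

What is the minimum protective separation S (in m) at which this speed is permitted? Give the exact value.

S_min = 22/5 m = 4.4000 m

braking lasts T_s = (12/5)/2 = 1.2000 s
robot covers v_R·T_r = 2.4000·0.2500 = 0.6000 m before braking
robot under decel: 2.4000²/(2·2.0000) = 1.4400 m
human closes 1.6000·1.4500 = 2.3200 m
residual clearance needed = 0.0000+0.0300+0.0100 = 0.0400 m
S_min ≈ 0.6000+1.4400+2.3200+0.0400  ⇒  S_min = 22/5 m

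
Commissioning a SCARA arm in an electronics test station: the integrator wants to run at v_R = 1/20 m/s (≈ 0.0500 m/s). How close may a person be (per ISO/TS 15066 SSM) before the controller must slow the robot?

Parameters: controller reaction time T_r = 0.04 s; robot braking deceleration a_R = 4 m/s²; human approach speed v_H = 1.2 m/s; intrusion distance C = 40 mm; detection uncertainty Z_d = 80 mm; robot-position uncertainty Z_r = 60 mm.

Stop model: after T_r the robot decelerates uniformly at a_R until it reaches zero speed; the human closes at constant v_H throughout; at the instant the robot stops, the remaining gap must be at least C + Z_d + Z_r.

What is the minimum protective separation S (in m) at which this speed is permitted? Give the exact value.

S_min = 157/640 m = 0.2453 m

stop time T_s = (1/20)/4 = 0.0125 s
robot covers v_R·T_r = 0.0500·0.0400 = 0.0020 m before braking
robot under decel: 0.0500²/(2·4.0000) = 0.0003 m
person approaches 1.2000·(0.0400+0.0125) = 0.0630 m
C+Z_d+Z_r = 0.0400+0.0800+0.0600 = 0.1800 m
S_min ≈ 0.0020+0.0003+0.0630+0.1800  ⇒  S_min = 157/640 m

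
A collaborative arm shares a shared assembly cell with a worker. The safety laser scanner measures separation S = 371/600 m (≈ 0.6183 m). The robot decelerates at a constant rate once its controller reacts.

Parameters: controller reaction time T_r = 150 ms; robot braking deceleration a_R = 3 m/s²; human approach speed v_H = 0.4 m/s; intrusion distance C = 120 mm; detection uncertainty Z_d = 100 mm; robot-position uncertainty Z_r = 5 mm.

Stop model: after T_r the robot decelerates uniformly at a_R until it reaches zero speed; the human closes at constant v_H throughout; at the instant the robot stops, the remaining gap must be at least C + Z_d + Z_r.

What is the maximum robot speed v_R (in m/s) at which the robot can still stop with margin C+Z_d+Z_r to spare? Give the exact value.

collect terms ⇒ (1/6)·v_R² + (17/60)·v_R + (-1/3) = 0
  disc = (17/60)² − 4·(1/6)·(-1/3) = 121/400 ; √disc = 11/20
  v_R = (−(17/60) + 11/20) / (2·(1/6)) = 4/5 m/s
check:
braking lasts T_s = (4/5)/3 = 0.2667 s
reaction-phase robot travel = 0.8000·0.1500 = 0.1200 m
robot covers 0.8000·0.2667 − ½·3.0000·0.2667² = 0.1067 m while stopping
person approaches 0.4000·(0.1500+0.2667) = 0.1667 m
C+Z_d+Z_r = 0.1200+0.1000+0.0050 = 0.2250 m
sum ≈ 0.1200+0.1067+0.1667+0.2250 ≈ 0.6183 m = S ✓

v_R_max = 4/5 m/s = 0.8000 m/s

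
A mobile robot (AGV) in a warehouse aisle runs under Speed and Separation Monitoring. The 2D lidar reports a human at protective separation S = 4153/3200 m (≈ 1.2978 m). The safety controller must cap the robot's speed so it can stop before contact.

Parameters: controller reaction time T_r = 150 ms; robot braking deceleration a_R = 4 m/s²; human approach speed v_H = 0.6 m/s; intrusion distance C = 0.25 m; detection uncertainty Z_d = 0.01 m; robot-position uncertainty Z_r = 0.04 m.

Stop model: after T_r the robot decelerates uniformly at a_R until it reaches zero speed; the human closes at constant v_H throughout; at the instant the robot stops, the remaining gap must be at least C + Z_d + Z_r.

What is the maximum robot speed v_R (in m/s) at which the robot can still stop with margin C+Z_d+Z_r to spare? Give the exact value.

quadratic (1/8)·v² + (3/10)·v + (-581/640) = 0
  disc = (3/10)² − 4·(1/8)·(-581/640) = 3481/6400 ; √disc = 59/80
  v_R = (−(3/10) + 59/80) / (2·(1/8)) = 7/4 m/s
check:
braking lasts T_s = (7/4)/4 = 0.4375 s
reaction-phase robot travel = 1.7500·0.1500 = 0.2625 m
braking distance = 1.7500²/(2·4.0000) = 0.3828 m
person approaches 0.6000·(0.1500+0.4375) = 0.3525 m
margins: 0.2500+0.0100+0.0400 = 0.3000 m
sum ≈ 0.2625+0.3828+0.3525+0.3000 ≈ 1.2978 m = S ✓

v_R_max = 7/4 m/s = 1.7500 m/s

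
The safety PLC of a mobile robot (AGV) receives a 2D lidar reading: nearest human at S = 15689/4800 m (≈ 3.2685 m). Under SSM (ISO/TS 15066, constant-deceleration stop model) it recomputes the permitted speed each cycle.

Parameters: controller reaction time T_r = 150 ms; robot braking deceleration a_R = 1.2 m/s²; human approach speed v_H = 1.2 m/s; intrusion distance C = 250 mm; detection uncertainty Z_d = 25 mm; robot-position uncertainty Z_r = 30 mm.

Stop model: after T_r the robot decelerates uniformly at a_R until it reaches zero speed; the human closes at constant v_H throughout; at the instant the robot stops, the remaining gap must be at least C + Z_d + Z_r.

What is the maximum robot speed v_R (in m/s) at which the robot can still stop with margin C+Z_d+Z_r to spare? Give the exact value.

v_R_max = 31/20 m/s = 1.5500 m/s

quadratic (5/12)·v² + (23/20)·v + (-13361/4800) = 0
  disc = (23/20)² − 4·(5/12)·(-13361/4800) = 85849/14400 ; √disc = 293/120
  v_R = (−(23/20) + 293/120) / (2·(5/12)) = 31/20 m/s
check:
T_s = v_R/a_R = (31/20)/(6/5) = 1.2917 s
robot covers v_R·T_r = 1.5500·0.1500 = 0.2325 m before braking
robot covers 1.5500·1.2917 − ½·1.2000·1.2917² = 1.0010 m while stopping
human closes 1.2000·1.4417 = 1.7300 m
margins: 0.2500+0.0250+0.0300 = 0.3050 m
sum ≈ 0.2325+1.0010+1.7300+0.3050 ≈ 3.2685 m = S ✓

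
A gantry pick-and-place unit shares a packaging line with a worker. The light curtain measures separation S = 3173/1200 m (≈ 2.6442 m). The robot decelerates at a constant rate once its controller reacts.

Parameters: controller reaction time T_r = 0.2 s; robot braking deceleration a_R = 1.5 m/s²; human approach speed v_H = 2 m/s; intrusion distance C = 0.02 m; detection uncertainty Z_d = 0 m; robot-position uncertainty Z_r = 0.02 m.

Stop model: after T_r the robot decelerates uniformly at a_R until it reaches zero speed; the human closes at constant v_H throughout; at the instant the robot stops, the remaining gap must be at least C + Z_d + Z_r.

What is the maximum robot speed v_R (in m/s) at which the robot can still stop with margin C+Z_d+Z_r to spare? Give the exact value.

v_R_max = 23/20 m/s = 1.1500 m/s

collect terms ⇒ (1/3)·v_R² + (23/15)·v_R + (-529/240) = 0
  disc = (23/15)² − 4·(1/3)·(-529/240) = 529/100 ; √disc = 23/10
  v_R = (−(23/15) + 23/10) / (2·(1/3)) = 23/20 m/s
check:
stop time T_s = (23/20)/(3/2) = 0.7667 s
robot in T_r: 1.1500·0.2000 = 0.2300 m
robot covers 1.1500·0.7667 − ½·1.5000·0.7667² = 0.4408 m while stopping
human over T_r+T_s: 2.0000·(0.2000+0.7667) = 1.9333 m
residual clearance needed = 0.0200+0.0000+0.0200 = 0.0400 m
sum ≈ 0.2300+0.4408+1.9333+0.0400 ≈ 2.6442 m = S ✓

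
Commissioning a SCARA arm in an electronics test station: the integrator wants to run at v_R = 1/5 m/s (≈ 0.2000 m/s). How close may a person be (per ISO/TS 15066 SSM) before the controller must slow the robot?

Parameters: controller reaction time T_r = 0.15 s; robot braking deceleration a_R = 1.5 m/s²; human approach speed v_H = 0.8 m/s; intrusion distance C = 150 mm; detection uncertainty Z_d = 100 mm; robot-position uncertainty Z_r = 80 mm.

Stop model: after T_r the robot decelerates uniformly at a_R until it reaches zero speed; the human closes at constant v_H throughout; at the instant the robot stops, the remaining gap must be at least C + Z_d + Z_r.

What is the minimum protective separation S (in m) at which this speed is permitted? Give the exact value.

stop time T_s = (1/5)/(3/2) = 0.1333 s
robot covers v_R·T_r = 0.2000·0.1500 = 0.0300 m before braking
robot under decel: 0.2000²/(2·1.5000) = 0.0133 m
human over T_r+T_s: 0.8000·(0.1500+0.1333) = 0.2267 m
C+Z_d+Z_r = 0.1500+0.1000+0.0800 = 0.3300 m
S_min ≈ 0.0300+0.0133+0.2267+0.3300  ⇒  S_min = 3/5 m

S_min = 3/5 m = 0.6000 m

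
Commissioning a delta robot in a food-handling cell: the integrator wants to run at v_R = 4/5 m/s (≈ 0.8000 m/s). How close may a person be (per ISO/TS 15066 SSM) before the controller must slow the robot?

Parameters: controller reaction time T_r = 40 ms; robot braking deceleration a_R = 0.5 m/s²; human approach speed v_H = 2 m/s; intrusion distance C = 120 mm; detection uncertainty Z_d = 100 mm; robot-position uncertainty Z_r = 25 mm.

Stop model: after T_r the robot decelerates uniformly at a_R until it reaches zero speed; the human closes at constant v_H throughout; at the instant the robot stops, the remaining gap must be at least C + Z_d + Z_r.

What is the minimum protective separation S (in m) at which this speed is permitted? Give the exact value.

S_min = 4197/1000 m = 4.1970 m

T_s = v_R/a_R = (4/5)/(1/2) = 1.6000 s
robot covers v_R·T_r = 0.8000·0.0400 = 0.0320 m before braking
robot under decel: 0.8000²/(2·0.5000) = 0.6400 m
human closes 2.0000·1.6400 = 3.2800 m
margins: 0.1200+0.1000+0.0250 = 0.2450 m
S_min ≈ 0.0320+0.6400+3.2800+0.2450  ⇒  S_min = 4197/1000 m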